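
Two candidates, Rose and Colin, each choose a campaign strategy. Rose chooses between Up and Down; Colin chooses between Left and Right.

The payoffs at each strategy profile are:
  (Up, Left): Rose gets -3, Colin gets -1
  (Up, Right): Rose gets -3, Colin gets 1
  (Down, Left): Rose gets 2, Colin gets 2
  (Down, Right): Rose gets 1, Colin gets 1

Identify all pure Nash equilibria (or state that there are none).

(Down, Left)

(Up, Left): Rose prefers Down (2 > -3); Colin prefers Right (1 > -1) — not an equilibrium.
(Up, Right): Rose prefers Down (1 > -3) — not an equilibrium.
(Down, Left): Rose gets 2 ≥ -3 from Up, and Colin gets 2 ≥ 1 from Right — Nash equilibrium.
(Down, Right): Colin prefers Left (2 > 1) — not an equilibrium.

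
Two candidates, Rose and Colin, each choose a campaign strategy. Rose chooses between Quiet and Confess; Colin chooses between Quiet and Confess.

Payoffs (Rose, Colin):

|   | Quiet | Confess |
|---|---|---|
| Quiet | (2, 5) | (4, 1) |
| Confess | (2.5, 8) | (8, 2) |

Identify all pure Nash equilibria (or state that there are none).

(Quiet, Quiet): Rose prefers Confess (2.5 > 2) — not an equilibrium.
(Quiet, Confess): Rose prefers Confess (8 > 4); Colin prefers Quiet (5 > 1) — not an equilibrium.
(Confess, Quiet): Rose gets 2.5 ≥ 2 from Quiet, and Colin gets 8 ≥ 2 from Confess — Nash equilibrium.
(Confess, Confess): Colin prefers Quiet (8 > 2) — not an equilibrium.

(Confess, Quiet)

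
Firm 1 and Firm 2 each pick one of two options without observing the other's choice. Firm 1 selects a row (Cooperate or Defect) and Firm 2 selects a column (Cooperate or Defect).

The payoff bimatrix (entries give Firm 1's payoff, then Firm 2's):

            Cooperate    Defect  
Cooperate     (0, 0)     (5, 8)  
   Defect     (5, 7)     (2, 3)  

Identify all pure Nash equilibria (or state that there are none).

(Cooperate, Cooperate): Firm 1 prefers Defect (5 > 0); Firm 2 prefers Defect (8 > 0) — not an equilibrium.
(Cooperate, Defect): Firm 1 gets 5 ≥ 2 from Defect, and Firm 2 gets 8 ≥ 0 from Cooperate — Nash equilibrium.
(Defect, Cooperate): Firm 1 gets 5 ≥ 0 from Cooperate, and Firm 2 gets 7 ≥ 3 from Defect — Nash equilibrium.
(Defect, Defect): Firm 1 prefers Cooperate (5 > 2); Firm 2 prefers Cooperate (7 > 3) — not an equilibrium.

(Cooperate, Defect) and (Defect, Cooperate)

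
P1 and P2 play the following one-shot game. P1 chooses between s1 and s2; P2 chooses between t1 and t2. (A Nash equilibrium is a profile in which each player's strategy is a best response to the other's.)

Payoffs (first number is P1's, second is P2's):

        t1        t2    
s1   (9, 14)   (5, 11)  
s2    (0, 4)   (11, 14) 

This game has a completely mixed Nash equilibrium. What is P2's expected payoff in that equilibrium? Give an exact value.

First find x, the probability P1 plays s1, from P2's indifference between t1 and t2: 14x + 4(1−x) = 11x + 14(1−x), giving x = 10/13.
Since P2 is indifferent in equilibrium, P2's expected payoff equals the payoff from either column against (10/13, 3/13). Using t1: 14(10/13) + 4(3/13) = 152/13.

152/13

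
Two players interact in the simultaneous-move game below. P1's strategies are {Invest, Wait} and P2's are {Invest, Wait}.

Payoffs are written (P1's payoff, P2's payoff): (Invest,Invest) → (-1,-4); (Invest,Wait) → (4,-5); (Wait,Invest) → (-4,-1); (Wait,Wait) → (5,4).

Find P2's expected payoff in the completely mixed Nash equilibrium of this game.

-7/2

First find p, the probability P1 plays Invest, from P2's indifference between Invest and Wait: −4p − (1−p) = −5p + 4(1−p), giving p = 5/6.
Since P2 is indifferent in equilibrium, P2's expected payoff equals the payoff from either column against (5/6, 1/6). Using Invest: −4(5/6) − (1/6) = -7/2.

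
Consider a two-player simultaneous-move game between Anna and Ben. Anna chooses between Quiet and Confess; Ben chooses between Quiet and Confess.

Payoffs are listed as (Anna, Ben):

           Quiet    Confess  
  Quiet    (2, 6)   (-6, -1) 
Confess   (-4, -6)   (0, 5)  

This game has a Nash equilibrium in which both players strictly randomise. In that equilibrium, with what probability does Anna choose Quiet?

Let x be the probability that Anna plays Quiet. In a completely mixed equilibrium, Ben must be indifferent between Quiet and Confess.
Ben's expected payoff from Quiet is 6x − 6(1−x); from Confess it is −x + 5(1−x).
Setting these equal: 12x − 6 = −6x + 5, so x = 11/18.

11/18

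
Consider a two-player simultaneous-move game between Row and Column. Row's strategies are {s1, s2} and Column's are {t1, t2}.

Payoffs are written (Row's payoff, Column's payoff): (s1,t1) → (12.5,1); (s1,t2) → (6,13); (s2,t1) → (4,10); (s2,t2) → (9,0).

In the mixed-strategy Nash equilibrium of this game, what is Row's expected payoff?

First find q, the probability Column plays t1, from Row's indifference between s1 and s2: 12.5q + 6(1−q) = 4q + 9(1−q), giving q = 6/23.
Since Row is indifferent in equilibrium, Row's expected payoff equals the payoff from either row against (6/23, 17/23). Using s1: 12.5(6/23) + 6(17/23) = 177/23.

177/23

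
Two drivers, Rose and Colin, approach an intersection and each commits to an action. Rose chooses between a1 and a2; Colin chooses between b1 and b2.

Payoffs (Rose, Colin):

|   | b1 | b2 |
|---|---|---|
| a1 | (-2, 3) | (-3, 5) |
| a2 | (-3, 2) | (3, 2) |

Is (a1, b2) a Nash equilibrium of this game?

At (a1, b2), Rose earns -3; switching to a2 would give 3, so Rose would deviate.
Colin earns 5; switching to b1 would give 3, so Colin has no profitable deviation.
Since at least one player can profitably deviate, this is not a Nash equilibrium.

No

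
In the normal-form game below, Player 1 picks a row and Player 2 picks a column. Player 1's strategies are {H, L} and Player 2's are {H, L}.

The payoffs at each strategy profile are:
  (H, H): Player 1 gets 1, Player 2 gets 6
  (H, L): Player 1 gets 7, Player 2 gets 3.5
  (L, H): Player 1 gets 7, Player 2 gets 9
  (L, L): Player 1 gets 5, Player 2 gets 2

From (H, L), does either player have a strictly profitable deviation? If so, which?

Player 2

Player 1 at (H, L) earns 7; deviating to L yields 5 — not better.
Player 2 earns 3.5; deviating to H yields 6 — a strict improvement.
Only Player 2 has a strictly profitable deviation.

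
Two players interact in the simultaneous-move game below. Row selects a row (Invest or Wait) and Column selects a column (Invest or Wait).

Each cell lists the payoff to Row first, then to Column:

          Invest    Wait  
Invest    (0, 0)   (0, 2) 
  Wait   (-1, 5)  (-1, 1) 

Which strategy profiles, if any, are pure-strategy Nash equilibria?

(Invest, Wait)

(Invest, Invest): Column prefers Wait (2 > 0) — not an equilibrium.
(Invest, Wait): Row gets 0 ≥ -1 from Wait, and Column gets 2 ≥ 0 from Invest — Nash equilibrium.
(Wait, Invest): Row prefers Invest (0 > -1) — not an equilibrium.
(Wait, Wait): Row prefers Invest (0 > -1); Column prefers Invest (5 > 1) — not an equilibrium.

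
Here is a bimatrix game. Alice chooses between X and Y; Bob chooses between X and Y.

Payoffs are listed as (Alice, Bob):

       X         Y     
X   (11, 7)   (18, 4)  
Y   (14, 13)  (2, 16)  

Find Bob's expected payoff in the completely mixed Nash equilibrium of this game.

10

First find p, the probability Alice plays X, from Bob's indifference between X and Y: 7p + 13(1−p) = 4p + 16(1−p), giving p = 1/2.
Since Bob is indifferent in equilibrium, Bob's expected payoff equals the payoff from either column against (1/2, 1/2). Using X: 7(1/2) + 13(1/2) = 10.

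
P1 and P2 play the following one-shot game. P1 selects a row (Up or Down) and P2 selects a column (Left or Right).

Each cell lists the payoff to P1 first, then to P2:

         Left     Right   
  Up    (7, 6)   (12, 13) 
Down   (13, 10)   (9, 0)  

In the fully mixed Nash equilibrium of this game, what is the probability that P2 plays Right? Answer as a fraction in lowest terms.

Let q be the probability that P2 plays Left. In a completely mixed equilibrium, P1 must be indifferent between Up and Down.
P1's expected payoff from Up is 7q + 12(1−q); from Down it is 13q + 9(1−q).
Setting these equal: −5q + 12 = 4q + 9, so q = 1/3.
Therefore P2 plays Right with probability 1 − 1/3 = 2/3.

2/3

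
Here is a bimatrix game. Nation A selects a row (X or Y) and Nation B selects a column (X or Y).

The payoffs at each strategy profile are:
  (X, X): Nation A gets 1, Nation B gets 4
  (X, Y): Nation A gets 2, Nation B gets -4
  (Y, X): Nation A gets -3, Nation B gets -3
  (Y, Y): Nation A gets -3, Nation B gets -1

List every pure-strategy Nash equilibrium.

(X, X)

(X, X): Nation A gets 1 ≥ -3 from Y, and Nation B gets 4 ≥ -4 from Y — Nash equilibrium.
(X, Y): Nation B prefers X (4 > -4) — not an equilibrium.
(Y, X): Nation A prefers X (1 > -3); Nation B prefers Y (-1 > -3) — not an equilibrium.
(Y, Y): Nation A prefers X (2 > -3) — not an equilibrium.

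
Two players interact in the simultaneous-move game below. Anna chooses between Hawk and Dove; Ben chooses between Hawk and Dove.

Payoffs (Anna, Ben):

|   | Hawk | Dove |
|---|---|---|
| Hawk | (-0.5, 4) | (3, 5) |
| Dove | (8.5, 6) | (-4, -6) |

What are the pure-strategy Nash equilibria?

(Hawk, Hawk): Anna prefers Dove (8.5 > -0.5); Ben prefers Dove (5 > 4) — not an equilibrium.
(Hawk, Dove): Anna gets 3 ≥ -4 from Dove, and Ben gets 5 ≥ 4 from Hawk — Nash equilibrium.
(Dove, Hawk): Anna gets 8.5 ≥ -0.5 from Hawk, and Ben gets 6 ≥ -6 from Dove — Nash equilibrium.
(Dove, Dove): Anna prefers Hawk (3 > -4); Ben prefers Hawk (6 > -6) — not an equilibrium.

(Hawk, Dove) and (Dove, Hawk)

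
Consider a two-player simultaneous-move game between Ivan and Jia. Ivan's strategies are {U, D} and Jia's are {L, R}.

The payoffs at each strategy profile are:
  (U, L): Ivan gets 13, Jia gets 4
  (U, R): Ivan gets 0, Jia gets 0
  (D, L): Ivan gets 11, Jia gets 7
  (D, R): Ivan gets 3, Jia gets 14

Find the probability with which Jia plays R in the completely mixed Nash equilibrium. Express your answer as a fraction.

2/5

Let y be the probability that Jia plays L. In a completely mixed equilibrium, Ivan must be indifferent between U and D.
Ivan's expected payoff from U is 13y; from D it is 11y + 3(1−y).
Setting these equal: 13y = 8y + 3, so y = 3/5.
Therefore Jia plays R with probability 1 − 3/5 = 2/5.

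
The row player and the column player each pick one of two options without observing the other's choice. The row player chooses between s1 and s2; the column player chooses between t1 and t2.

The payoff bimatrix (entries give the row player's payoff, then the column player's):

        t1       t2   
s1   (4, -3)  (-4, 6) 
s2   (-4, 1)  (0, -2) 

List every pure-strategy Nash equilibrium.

(s1, t1): the column player prefers t2 (6 > -3) — not an equilibrium.
(s1, t2): the row player prefers s2 (0 > -4) — not an equilibrium.
(s2, t1): the row player prefers s1 (4 > -4) — not an equilibrium.
(s2, t2): the column player prefers t1 (1 > -2) — not an equilibrium.

none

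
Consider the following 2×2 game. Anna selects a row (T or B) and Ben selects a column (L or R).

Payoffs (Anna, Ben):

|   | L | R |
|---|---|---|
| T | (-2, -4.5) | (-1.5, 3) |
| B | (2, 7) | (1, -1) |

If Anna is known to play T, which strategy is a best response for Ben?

R

Against T, Ben earns -4.5 from L and 3 from R.
So R is the best response.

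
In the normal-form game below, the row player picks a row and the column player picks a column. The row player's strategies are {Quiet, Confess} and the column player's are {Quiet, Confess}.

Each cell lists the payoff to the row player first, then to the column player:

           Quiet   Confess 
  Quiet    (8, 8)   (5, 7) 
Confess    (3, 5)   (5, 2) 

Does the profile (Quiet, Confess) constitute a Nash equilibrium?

At (Quiet, Confess), the row player earns 5; switching to Confess would give 5, so the row player has no profitable deviation.
The column player earns 7; switching to Quiet would give 8, so the column player would deviate.
Since at least one player can profitably deviate, this is not a Nash equilibrium.

No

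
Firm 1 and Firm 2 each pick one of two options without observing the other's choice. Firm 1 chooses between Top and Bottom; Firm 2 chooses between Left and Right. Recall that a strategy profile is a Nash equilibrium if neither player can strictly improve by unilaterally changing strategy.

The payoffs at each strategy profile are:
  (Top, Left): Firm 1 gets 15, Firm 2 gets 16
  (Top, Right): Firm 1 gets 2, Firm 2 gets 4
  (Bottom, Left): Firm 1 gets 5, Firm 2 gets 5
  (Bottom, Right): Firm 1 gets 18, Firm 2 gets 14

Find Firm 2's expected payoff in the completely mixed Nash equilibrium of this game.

68/7

First find p, the probability Firm 1 plays Top, from Firm 2's indifference between Left and Right: 16p + 5(1−p) = 4p + 14(1−p), giving p = 3/7.
Since Firm 2 is indifferent in equilibrium, Firm 2's expected payoff equals the payoff from either column against (3/7, 4/7). Using Left: 16(3/7) + 5(4/7) = 68/7.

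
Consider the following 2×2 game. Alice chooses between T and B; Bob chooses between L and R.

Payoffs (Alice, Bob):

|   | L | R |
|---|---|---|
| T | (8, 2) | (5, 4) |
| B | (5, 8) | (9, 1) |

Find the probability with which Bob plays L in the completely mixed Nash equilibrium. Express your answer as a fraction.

Let c be the probability that Bob plays L. In a completely mixed equilibrium, Alice must be indifferent between T and B.
Alice's expected payoff from T is 8c + 5(1−c); from B it is 5c + 9(1−c).
Setting these equal: 3c + 5 = −4c + 9, so c = 4/7.

4/7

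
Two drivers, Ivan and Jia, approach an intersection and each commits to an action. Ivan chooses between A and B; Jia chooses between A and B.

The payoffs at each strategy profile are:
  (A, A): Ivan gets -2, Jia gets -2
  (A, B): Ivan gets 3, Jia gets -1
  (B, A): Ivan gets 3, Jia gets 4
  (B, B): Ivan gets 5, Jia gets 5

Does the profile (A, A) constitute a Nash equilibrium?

No

At (A, A), Ivan earns -2; switching to B would give 3, so Ivan would deviate.
Jia earns -2; switching to B would give -1, so Jia would deviate.
Since at least one player can profitably deviate, this is not a Nash equilibrium.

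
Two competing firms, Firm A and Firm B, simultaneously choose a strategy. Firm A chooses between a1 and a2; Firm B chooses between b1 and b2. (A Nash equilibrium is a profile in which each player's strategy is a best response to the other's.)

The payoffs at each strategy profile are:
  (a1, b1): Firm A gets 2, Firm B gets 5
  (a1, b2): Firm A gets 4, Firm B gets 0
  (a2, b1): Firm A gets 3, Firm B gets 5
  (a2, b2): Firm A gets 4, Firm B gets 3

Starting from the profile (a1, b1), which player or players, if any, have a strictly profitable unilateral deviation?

Firm A

Firm A at (a1, b1) earns 2; deviating to a2 yields 3 — a strict improvement.
Firm B earns 5; deviating to b2 yields 0 — not better.
Only Firm A has a strictly profitable deviation.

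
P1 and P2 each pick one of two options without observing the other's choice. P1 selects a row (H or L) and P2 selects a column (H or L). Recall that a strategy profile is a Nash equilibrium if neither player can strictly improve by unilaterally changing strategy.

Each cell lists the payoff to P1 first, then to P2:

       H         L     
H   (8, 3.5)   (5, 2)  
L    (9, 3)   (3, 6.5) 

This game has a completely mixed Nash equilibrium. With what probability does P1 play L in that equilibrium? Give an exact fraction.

3/10

Let p be the probability that P1 plays H. In a completely mixed equilibrium, P2 must be indifferent between H and L.
P2's expected payoff from H is 3.5p + 3(1−p); from L it is 2p + 6.5(1−p).
Setting these equal: 0.5p + 3 = −4.5p + 6.5, so p = 7/10.
Therefore P1 plays L with probability 1 − 7/10 = 3/10.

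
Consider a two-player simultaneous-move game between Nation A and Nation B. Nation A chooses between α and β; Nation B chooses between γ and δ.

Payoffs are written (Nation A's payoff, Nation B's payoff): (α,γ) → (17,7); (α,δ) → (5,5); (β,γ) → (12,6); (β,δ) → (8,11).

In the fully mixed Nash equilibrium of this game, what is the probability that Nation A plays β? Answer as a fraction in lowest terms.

Let x be the probability that Nation A plays α. In a completely mixed equilibrium, Nation B must be indifferent between γ and δ.
Nation B's expected payoff from γ is 7x + 6(1−x); from δ it is 5x + 11(1−x).
Setting these equal: x + 6 = −6x + 11, so x = 5/7.
Therefore Nation A plays β with probability 1 − 5/7 = 2/7.

2/7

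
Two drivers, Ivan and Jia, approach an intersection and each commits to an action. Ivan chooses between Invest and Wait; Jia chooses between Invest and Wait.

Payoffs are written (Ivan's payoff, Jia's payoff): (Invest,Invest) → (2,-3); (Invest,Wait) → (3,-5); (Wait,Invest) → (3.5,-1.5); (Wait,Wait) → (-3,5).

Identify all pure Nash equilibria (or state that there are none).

none

(Invest, Invest): Ivan prefers Wait (3.5 > 2) — not an equilibrium.
(Invest, Wait): Jia prefers Invest (-3 > -5) — not an equilibrium.
(Wait, Invest): Jia prefers Wait (5 > -1.5) — not an equilibrium.
(Wait, Wait): Ivan prefers Invest (3 > -3) — not an equilibrium.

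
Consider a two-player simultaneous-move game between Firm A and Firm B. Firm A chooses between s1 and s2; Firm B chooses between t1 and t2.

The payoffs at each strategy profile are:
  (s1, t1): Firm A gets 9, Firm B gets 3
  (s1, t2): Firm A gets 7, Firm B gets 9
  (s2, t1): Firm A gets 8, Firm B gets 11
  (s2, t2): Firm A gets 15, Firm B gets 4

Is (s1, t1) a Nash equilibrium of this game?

At (s1, t1), Firm A earns 9; switching to s2 would give 8, so Firm A has no profitable deviation.
Firm B earns 3; switching to t2 would give 9, so Firm B would deviate.
Since at least one player can profitably deviate, this is not a Nash equilibrium.

No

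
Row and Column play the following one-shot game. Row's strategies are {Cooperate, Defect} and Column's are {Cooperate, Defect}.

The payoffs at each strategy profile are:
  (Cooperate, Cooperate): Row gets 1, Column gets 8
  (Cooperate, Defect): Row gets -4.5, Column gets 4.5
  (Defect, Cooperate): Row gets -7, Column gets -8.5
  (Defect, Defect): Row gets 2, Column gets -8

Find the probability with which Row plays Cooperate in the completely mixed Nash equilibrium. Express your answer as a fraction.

1/8

Let x be the probability that Row plays Cooperate. In a completely mixed equilibrium, Column must be indifferent between Cooperate and Defect.
Column's expected payoff from Cooperate is 8x − 8.5(1−x); from Defect it is 4.5x − 8(1−x).
Setting these equal: 16.5x − 8.5 = 12.5x − 8, so x = 1/8.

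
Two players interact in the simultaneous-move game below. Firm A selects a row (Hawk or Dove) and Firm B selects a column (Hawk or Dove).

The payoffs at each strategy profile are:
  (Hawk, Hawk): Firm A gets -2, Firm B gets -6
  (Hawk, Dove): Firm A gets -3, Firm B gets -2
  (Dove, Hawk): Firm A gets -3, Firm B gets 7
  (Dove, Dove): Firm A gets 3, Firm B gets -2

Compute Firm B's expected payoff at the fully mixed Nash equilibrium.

-2

First find x, the probability Firm A plays Hawk, from Firm B's indifference between Hawk and Dove: −6x + 7(1−x) = −2x − 2(1−x), giving x = 9/13.
Since Firm B is indifferent in equilibrium, Firm B's expected payoff equals the payoff from either column against (9/13, 4/13). Using Hawk: −6(9/13) + 7(4/13) = -2.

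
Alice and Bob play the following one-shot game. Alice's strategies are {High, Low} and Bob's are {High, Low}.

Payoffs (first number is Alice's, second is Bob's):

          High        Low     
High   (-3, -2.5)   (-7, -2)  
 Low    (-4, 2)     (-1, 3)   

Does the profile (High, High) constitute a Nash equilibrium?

No

At (High, High), Alice earns -3; switching to Low would give -4, so Alice has no profitable deviation.
Bob earns -2.5; switching to Low would give -2, so Bob would deviate.
Since at least one player can profitably deviate, this is not a Nash equilibrium.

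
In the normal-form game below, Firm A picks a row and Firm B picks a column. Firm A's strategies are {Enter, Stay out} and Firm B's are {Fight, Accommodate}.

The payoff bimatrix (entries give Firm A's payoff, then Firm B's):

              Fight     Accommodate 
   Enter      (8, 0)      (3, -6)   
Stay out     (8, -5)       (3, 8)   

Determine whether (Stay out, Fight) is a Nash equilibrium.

At (Stay out, Fight), Firm A earns 8; switching to Enter would give 8, so Firm A has no profitable deviation.
Firm B earns -5; switching to Accommodate would give 8, so Firm B would deviate.
Since at least one player can profitably deviate, this is not a Nash equilibrium.

No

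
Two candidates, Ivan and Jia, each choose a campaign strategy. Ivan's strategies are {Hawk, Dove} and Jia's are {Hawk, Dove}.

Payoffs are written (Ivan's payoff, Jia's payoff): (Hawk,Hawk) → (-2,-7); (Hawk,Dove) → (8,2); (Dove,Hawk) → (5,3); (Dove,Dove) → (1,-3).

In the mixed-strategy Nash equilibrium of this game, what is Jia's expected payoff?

-1

First find p, the probability Ivan plays Hawk, from Jia's indifference between Hawk and Dove: −7p + 3(1−p) = 2p − 3(1−p), giving p = 2/5.
Since Jia is indifferent in equilibrium, Jia's expected payoff equals the payoff from either column against (2/5, 3/5). Using Hawk: −7(2/5) + 3(3/5) = -1.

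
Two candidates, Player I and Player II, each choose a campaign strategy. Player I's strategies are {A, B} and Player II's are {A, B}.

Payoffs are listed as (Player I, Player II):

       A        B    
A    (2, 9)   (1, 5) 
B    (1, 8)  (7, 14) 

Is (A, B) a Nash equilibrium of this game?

At (A, B), Player I earns 1; switching to B would give 7, so Player I would deviate.
Player II earns 5; switching to A would give 9, so Player II would deviate.
Since at least one player can profitably deviate, this is not a Nash equilibrium.

No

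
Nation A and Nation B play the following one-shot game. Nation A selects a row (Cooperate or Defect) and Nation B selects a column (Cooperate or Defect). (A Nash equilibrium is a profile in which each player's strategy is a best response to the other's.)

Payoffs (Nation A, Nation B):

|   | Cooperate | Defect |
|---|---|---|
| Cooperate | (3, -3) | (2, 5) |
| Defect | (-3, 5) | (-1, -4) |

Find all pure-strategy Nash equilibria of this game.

(Cooperate, Defect)

(Cooperate, Cooperate): Nation B prefers Defect (5 > -3) — not an equilibrium.
(Cooperate, Defect): Nation A gets 2 ≥ -1 from Defect, and Nation B gets 5 ≥ -3 from Cooperate — Nash equilibrium.
(Defect, Cooperate): Nation A prefers Cooperate (3 > -3) — not an equilibrium.
(Defect, Defect): Nation A prefers Cooperate (2 > -1); Nation B prefers Cooperate (5 > -4) — not an equilibrium.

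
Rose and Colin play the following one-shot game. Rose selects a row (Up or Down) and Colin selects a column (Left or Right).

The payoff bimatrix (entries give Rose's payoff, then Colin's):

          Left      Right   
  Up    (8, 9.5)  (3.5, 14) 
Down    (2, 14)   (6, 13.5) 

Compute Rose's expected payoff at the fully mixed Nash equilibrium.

First find q, the probability Colin plays Left, from Rose's indifference between Up and Down: 8q + 3.5(1−q) = 2q + 6(1−q), giving q = 5/17.
Since Rose is indifferent in equilibrium, Rose's expected payoff equals the payoff from either row against (5/17, 12/17). Using Up: 8(5/17) + 3.5(12/17) = 82/17.

82/17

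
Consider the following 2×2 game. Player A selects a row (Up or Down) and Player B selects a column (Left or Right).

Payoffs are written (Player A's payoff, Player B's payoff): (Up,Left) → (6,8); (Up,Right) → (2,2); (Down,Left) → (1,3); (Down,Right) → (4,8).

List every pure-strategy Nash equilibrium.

(Up, Left) and (Down, Right)

(Up, Left): Player A gets 6 ≥ 1 from Down, and Player B gets 8 ≥ 2 from Right — Nash equilibrium.
(Up, Right): Player A prefers Down (4 > 2); Player B prefers Left (8 > 2) — not an equilibrium.
(Down, Left): Player A prefers Up (6 > 1); Player B prefers Right (8 > 3) — not an equilibrium.
(Down, Right): Player A gets 4 ≥ 2 from Up, and Player B gets 8 ≥ 3 from Left — Nash equilibrium.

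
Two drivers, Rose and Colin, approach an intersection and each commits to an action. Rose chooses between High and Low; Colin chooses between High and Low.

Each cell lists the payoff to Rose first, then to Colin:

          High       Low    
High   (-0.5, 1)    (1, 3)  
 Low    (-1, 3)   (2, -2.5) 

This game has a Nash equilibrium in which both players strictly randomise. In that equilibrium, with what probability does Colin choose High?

2/3

Let q be the probability that Colin plays High. In a completely mixed equilibrium, Rose must be indifferent between High and Low.
Rose's expected payoff from High is −0.5q + (1−q); from Low it is −q + 2(1−q).
Setting these equal: −1.5q + 1 = −3q + 2, so q = 2/3.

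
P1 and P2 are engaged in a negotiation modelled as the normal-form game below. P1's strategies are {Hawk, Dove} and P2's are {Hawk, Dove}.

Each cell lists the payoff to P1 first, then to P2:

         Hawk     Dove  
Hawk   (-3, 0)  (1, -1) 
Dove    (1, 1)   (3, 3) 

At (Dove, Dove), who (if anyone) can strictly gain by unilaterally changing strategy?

Neither

P1 at (Dove, Dove) earns 3; deviating to Hawk yields 1 — not better.
P2 earns 3; deviating to Hawk yields 1 — not better.
Neither player can strictly improve; the profile is a Nash equilibrium.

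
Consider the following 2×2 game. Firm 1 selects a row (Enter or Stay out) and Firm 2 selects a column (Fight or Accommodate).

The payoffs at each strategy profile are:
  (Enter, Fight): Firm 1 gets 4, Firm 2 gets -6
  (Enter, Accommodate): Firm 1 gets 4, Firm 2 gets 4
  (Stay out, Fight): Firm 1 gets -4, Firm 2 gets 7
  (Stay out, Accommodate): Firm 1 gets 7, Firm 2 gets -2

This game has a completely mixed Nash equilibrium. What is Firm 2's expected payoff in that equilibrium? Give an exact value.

16/19

First find x, the probability Firm 1 plays Enter, from Firm 2's indifference between Fight and Accommodate: −6x + 7(1−x) = 4x − 2(1−x), giving x = 9/19.
Since Firm 2 is indifferent in equilibrium, Firm 2's expected payoff equals the payoff from either column against (9/19, 10/19). Using Fight: −6(9/19) + 7(10/19) = 16/19.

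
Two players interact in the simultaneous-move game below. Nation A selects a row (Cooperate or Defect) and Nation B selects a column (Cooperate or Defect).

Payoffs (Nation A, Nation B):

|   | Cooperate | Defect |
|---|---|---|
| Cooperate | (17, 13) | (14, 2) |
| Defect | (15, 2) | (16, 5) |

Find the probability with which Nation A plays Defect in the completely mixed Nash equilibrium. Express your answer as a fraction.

Let r be the probability that Nation A plays Cooperate. In a completely mixed equilibrium, Nation B must be indifferent between Cooperate and Defect.
Nation B's expected payoff from Cooperate is 13r + 2(1−r); from Defect it is 2r + 5(1−r).
Setting these equal: 11r + 2 = −3r + 5, so r = 3/14.
Therefore Nation A plays Defect with probability 1 − 3/14 = 11/14.

11/14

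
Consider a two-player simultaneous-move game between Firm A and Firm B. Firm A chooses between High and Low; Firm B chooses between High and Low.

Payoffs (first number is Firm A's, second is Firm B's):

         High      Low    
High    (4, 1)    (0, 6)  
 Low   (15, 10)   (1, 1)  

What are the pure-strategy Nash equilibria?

(Low, High)

(High, High): Firm A prefers Low (15 > 4); Firm B prefers Low (6 > 1) — not an equilibrium.
(High, Low): Firm A prefers Low (1 > 0) — not an equilibrium.
(Low, High): Firm A gets 15 ≥ 4 from High, and Firm B gets 10 ≥ 1 from Low — Nash equilibrium.
(Low, Low): Firm B prefers High (10 > 1) — not an equilibrium.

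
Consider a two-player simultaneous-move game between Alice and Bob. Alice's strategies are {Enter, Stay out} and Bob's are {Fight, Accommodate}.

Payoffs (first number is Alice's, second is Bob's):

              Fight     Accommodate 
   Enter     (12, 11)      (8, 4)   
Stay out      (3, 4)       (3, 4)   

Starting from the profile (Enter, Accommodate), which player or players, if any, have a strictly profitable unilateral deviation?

Alice at (Enter, Accommodate) earns 8; deviating to Stay out yields 3 — not better.
Bob earns 4; deviating to Fight yields 11 — a strict improvement.
Only Bob has a strictly profitable deviation.

Bob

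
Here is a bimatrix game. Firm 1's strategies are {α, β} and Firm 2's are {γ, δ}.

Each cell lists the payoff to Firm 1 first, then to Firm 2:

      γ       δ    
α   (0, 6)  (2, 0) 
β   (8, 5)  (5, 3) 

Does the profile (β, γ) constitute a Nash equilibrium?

At (β, γ), Firm 1 earns 8; switching to α would give 0, so Firm 1 has no profitable deviation.
Firm 2 earns 5; switching to δ would give 3, so Firm 2 has no profitable deviation.
Neither player can gain by a unilateral deviation, so this profile is a Nash equilibrium.

Yes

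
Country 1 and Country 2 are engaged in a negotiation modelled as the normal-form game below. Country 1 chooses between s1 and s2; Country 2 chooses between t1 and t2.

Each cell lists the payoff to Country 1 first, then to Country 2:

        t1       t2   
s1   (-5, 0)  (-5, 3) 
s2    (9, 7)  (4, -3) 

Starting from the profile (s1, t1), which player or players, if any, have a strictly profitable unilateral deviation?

Country 1 at (s1, t1) earns -5; deviating to s2 yields 9 — a strict improvement.
Country 2 earns 0; deviating to t2 yields 3 — a strict improvement.
Both Country 1 and Country 2 have strictly profitable deviations.

Both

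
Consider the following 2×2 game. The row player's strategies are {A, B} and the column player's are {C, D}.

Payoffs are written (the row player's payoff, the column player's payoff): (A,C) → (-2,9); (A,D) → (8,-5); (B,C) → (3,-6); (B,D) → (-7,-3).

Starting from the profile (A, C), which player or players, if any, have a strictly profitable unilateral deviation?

The row player at (A, C) earns -2; deviating to B yields 3 — a strict improvement.
The column player earns 9; deviating to D yields -5 — not better.
Only the row player has a strictly profitable deviation.

The row player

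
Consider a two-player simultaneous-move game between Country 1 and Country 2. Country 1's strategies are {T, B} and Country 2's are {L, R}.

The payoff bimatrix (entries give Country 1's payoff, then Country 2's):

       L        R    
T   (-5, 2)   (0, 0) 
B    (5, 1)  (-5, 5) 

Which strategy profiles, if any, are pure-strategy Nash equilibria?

none

(T, L): Country 1 prefers B (5 > -5) — not an equilibrium.
(T, R): Country 2 prefers L (2 > 0) — not an equilibrium.
(B, L): Country 2 prefers R (5 > 1) — not an equilibrium.
(B, R): Country 1 prefers T (0 > -5) — not an equilibrium.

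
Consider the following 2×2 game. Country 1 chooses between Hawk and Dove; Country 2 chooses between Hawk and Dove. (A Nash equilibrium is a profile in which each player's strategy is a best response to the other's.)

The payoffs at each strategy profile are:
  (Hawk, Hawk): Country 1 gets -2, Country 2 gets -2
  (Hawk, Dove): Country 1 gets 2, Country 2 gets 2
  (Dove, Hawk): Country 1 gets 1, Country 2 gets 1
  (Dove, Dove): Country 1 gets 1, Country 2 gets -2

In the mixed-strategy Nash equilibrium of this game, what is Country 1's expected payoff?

First find q, the probability Country 2 plays Hawk, from Country 1's indifference between Hawk and Dove: −2q + 2(1−q) = q + (1−q), giving q = 1/4.
Since Country 1 is indifferent in equilibrium, Country 1's expected payoff equals the payoff from either row against (1/4, 3/4). Using Hawk: −2(1/4) + 2(3/4) = 1.

1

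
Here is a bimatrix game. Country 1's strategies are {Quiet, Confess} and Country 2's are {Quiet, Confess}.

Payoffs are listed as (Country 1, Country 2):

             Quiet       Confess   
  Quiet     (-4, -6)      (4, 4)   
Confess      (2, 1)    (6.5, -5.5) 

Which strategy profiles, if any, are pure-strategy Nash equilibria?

(Confess, Quiet)

(Quiet, Quiet): Country 1 prefers Confess (2 > -4); Country 2 prefers Confess (4 > -6) — not an equilibrium.
(Quiet, Confess): Country 1 prefers Confess (6.5 > 4) — not an equilibrium.
(Confess, Quiet): Country 1 gets 2 ≥ -4 from Quiet, and Country 2 gets 1 ≥ -5.5 from Confess — Nash equilibrium.
(Confess, Confess): Country 2 prefers Quiet (1 > -5.5) — not an equilibrium.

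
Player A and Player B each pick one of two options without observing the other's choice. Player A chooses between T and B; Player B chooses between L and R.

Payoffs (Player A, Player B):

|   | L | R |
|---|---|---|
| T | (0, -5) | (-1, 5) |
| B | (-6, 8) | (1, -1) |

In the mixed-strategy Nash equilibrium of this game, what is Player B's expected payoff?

First find x, the probability Player A plays T, from Player B's indifference between L and R: −5x + 8(1−x) = 5x − (1−x), giving x = 9/19.
Since Player B is indifferent in equilibrium, Player B's expected payoff equals the payoff from either column against (9/19, 10/19). Using L: −5(9/19) + 8(10/19) = 35/19.

35/19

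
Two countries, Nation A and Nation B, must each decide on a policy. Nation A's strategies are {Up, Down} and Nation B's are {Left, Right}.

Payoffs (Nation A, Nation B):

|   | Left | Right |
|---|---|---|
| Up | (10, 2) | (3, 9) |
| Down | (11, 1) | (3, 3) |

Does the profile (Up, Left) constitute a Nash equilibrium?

No

At (Up, Left), Nation A earns 10; switching to Down would give 11, so Nation A would deviate.
Nation B earns 2; switching to Right would give 9, so Nation B would deviate.
Since at least one player can profitably deviate, this is not a Nash equilibrium.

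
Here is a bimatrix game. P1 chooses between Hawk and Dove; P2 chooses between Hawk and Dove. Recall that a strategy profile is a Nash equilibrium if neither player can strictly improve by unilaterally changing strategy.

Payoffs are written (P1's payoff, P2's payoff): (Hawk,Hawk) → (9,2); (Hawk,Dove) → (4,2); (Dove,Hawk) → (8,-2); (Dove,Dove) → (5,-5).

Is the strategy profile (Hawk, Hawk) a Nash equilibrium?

At (Hawk, Hawk), P1 earns 9; switching to Dove would give 8, so P1 has no profitable deviation.
P2 earns 2; switching to Dove would give 2, so P2 has no profitable deviation.
Neither player can gain by a unilateral deviation, so this profile is a Nash equilibrium.

Yes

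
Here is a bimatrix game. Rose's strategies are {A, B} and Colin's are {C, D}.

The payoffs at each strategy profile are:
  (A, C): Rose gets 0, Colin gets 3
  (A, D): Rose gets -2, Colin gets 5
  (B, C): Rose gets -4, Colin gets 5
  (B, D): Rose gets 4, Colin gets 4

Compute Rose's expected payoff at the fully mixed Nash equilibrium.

First find y, the probability Colin plays C, from Rose's indifference between A and B: −2(1−y) = −4y + 4(1−y), giving y = 3/5.
Since Rose is indifferent in equilibrium, Rose's expected payoff equals the payoff from either row against (3/5, 2/5). Using A: −2(2/5) = -4/5.

-4/5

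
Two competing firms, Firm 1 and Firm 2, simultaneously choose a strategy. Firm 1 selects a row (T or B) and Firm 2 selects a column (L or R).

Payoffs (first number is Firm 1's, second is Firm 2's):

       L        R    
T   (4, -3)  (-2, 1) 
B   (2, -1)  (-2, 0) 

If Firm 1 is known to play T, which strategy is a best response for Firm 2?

Against T, Firm 2 earns -3 from L and 1 from R.
So R is the best response.

R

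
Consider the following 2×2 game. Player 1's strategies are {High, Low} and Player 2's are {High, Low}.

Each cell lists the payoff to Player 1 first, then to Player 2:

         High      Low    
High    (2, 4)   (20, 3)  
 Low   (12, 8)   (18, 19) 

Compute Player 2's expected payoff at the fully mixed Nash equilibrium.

First find x, the probability Player 1 plays High, from Player 2's indifference between High and Low: 4x + 8(1−x) = 3x + 19(1−x), giving x = 11/12.
Since Player 2 is indifferent in equilibrium, Player 2's expected payoff equals the payoff from either column against (11/12, 1/12). Using High: 4(11/12) + 8(1/12) = 13/3.

13/3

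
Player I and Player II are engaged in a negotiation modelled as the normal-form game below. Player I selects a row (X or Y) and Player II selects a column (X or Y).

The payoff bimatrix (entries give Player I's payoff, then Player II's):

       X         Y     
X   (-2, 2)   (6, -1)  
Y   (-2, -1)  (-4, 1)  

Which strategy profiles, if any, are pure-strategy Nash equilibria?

(X, X)

(X, X): Player I gets -2 ≥ -2 from Y, and Player II gets 2 ≥ -1 from Y — Nash equilibrium.
(X, Y): Player II prefers X (2 > -1) — not an equilibrium.
(Y, X): Player II prefers Y (1 > -1) — not an equilibrium.
(Y, Y): Player I prefers X (6 > -4) — not an equilibrium.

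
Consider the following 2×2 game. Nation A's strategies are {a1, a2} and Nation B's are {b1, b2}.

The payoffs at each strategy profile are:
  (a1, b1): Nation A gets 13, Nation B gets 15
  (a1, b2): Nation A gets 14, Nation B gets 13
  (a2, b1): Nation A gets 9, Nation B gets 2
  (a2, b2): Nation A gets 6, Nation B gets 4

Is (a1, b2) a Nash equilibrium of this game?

No

At (a1, b2), Nation A earns 14; switching to a2 would give 6, so Nation A has no profitable deviation.
Nation B earns 13; switching to b1 would give 15, so Nation B would deviate.
Since at least one player can profitably deviate, this is not a Nash equilibrium.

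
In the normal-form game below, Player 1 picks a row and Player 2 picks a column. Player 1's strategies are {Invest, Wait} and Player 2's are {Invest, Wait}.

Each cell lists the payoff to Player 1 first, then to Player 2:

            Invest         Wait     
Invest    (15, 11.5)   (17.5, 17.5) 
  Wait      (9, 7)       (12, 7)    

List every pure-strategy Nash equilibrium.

(Invest, Wait)

(Invest, Invest): Player 2 prefers Wait (17.5 > 11.5) — not an equilibrium.
(Invest, Wait): Player 1 gets 17.5 ≥ 12 from Wait, and Player 2 gets 17.5 ≥ 11.5 from Invest — Nash equilibrium.
(Wait, Invest): Player 1 prefers Invest (15 > 9) — not an equilibrium.
(Wait, Wait): Player 1 prefers Invest (17.5 > 12) — not an equilibrium.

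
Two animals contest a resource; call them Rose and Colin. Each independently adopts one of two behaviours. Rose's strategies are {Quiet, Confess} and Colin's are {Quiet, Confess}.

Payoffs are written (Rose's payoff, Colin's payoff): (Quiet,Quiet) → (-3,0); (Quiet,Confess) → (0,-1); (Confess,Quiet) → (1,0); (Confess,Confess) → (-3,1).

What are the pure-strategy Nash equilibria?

(Quiet, Quiet): Rose prefers Confess (1 > -3) — not an equilibrium.
(Quiet, Confess): Colin prefers Quiet (0 > -1) — not an equilibrium.
(Confess, Quiet): Colin prefers Confess (1 > 0) — not an equilibrium.
(Confess, Confess): Rose prefers Quiet (0 > -3) — not an equilibrium.

none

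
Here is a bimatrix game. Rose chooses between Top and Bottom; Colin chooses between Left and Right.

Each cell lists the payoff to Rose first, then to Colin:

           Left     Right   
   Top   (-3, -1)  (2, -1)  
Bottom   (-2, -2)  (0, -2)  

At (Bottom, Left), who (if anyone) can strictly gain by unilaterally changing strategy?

Rose at (Bottom, Left) earns -2; deviating to Top yields -3 — not better.
Colin earns -2; deviating to Right yields -2 — not better.
Neither player can strictly improve; the profile is a Nash equilibrium.

Neither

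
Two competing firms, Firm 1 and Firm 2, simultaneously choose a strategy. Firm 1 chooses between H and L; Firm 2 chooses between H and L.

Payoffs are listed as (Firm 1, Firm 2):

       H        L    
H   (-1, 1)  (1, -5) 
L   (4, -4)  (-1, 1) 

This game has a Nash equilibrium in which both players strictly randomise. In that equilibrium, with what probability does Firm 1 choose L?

Let x be the probability that Firm 1 plays H. In a completely mixed equilibrium, Firm 2 must be indifferent between H and L.
Firm 2's expected payoff from H is x − 4(1−x); from L it is −5x + (1−x).
Setting these equal: 5x − 4 = −6x + 1, so x = 5/11.
Therefore Firm 1 plays L with probability 1 − 5/11 = 6/11.

6/11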